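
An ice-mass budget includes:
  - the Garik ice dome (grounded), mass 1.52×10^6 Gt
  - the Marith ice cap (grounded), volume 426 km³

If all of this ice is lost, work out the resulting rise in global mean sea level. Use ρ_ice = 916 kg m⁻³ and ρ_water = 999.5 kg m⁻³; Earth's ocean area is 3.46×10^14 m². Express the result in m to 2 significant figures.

Garik: 1.52×10^6 Gt = 1.520×10^18 kg; dividing by ρ_w = 999.5 kg m⁻³ gives 1.521×10^15 m³ of water.
Marith: 426 km³ × (916/999.5) = 390.4 km³ of water.
Total added water ≈ 1.521×10^15 m³ over 3.46×10^14 m² → Δh = 4.40 m.

≈ 4.4 m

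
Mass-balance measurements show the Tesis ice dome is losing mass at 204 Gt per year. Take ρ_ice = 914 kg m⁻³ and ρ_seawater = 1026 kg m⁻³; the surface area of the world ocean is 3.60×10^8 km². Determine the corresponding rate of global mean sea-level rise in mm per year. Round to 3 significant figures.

≈ 0.552 mm/yr

ρ_w = 1026 kg m⁻³. Annual water volume added = 204 Gt / ρ_w = 2.040×10^14 kg / 1026 kg m⁻³ = 1.988×10^11 m³.
Δh per year = 1.988×10^11 / 3.60×10^14 = 5.52×10^-4 m = 0.552 mm.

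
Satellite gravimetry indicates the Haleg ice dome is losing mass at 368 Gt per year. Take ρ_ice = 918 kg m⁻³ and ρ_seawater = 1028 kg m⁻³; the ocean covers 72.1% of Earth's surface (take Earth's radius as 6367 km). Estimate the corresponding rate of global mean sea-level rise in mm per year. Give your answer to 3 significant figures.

≈ 0.975 mm/yr

ρ_w = 1028 kg m⁻³. Annual water volume added = 368 Gt / ρ_w = 3.680×10^14 kg / 1028 kg m⁻³ = 3.580×10^11 m³.
Δh per year = 3.580×10^11 / 3.67×10^14 = 9.75×10^-4 m = 0.975 mm.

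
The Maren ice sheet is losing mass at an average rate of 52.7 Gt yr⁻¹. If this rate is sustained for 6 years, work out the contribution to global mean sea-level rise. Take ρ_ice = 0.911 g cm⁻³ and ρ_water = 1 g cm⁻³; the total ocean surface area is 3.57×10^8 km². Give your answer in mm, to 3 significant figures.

≈ 0.886 mm

Total mass lost = 52.7 Gt/yr × 6 yr = 316.2 Gt = 3.162×10^14 kg.
ρ_w = 1 g cm⁻³ = 1000 kg m⁻³, so water volume = 3.162×10^14 / 1000 = 3.162×10^11 m³.
Δh = 3.162×10^11 / 3.57×10^14 = 8.86×10^-4 m = 0.886 mm.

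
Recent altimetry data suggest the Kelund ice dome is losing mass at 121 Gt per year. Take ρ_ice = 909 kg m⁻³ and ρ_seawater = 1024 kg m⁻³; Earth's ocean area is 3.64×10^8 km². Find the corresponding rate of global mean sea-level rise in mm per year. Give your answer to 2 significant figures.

ρ_w = 1024 kg m⁻³. Annual water volume added = 121 Gt / ρ_w = 1.210×10^14 kg / 1024 kg m⁻³ = 1.182×10^11 m³.
Δh per year = 1.182×10^11 / 3.64×10^14 = 3.25×10^-4 m = 0.32 mm.

≈ 0.32 mm/yr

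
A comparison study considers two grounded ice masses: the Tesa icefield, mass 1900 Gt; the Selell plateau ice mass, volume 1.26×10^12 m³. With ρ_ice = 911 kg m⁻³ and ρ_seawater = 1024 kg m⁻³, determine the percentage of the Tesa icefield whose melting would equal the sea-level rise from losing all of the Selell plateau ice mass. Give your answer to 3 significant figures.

≈ 60.4 %

Equal sea-level rise means equal mass of meltwater, i.e. equal mass of ice lost.
Ice mass of Selell: 1.148×10^15 kg; ice mass of Tesa: 1.900×10^15 kg.
Fraction required = 1.148×10^15 / 1.900×10^15 = 0.604 → 60.4 %.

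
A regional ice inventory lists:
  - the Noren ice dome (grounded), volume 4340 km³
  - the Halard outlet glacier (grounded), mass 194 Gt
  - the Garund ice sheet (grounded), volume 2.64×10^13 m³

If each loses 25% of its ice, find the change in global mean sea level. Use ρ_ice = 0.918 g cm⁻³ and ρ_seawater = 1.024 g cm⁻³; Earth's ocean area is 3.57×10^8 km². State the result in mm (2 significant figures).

≈ 19 mm

Noren: 0.25 × 4340 km³ × (918/1024) = 972.7 km³ of water.
Halard: 0.25 × 194 Gt = 4.850×10^13 kg; dividing by ρ_w = 1.024 g cm⁻³ = 1024 kg m⁻³ gives 4.736×10^10 m³ of water.
Garund: 0.25 × 2.64×10^13 m³ × (918/1024) = 5.917×10^12 m³ of water.
Total added water ≈ 6.937×10^12 m³ over 3.57×10^14 m² → Δh = 0.0194 m = 19 mm.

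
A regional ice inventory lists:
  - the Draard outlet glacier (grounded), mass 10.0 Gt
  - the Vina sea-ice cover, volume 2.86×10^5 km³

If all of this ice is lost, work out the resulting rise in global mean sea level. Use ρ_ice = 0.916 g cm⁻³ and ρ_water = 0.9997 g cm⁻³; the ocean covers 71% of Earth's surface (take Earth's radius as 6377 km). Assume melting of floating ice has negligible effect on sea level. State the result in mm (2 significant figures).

Draard: 10.0 Gt = 1.000×10^13 kg; dividing by ρ_w = 0.9997 g cm⁻³ = 999.7 kg m⁻³ gives 1.000×10^10 m³ of water.
The Vina sea-ice cover is floating and already displaces its own weight of water, so its melt adds essentially nothing to sea level.
Total added water ≈ 1.000×10^10 m³ over 3.63×10^14 m² → Δh = 2.76×10^-5 m = 0.028 mm.

≈ 0.028 mm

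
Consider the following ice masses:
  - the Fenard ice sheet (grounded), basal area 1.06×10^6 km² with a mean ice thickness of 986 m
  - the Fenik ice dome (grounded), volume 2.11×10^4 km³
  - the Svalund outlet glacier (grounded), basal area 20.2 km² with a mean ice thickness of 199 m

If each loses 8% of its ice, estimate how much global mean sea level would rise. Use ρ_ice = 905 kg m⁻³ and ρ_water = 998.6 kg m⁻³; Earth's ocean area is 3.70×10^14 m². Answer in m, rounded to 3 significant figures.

Fenard: ice volume = 1.06×10^6 km² × 986 m = 1.045×10^6 km³; 0.08 × 1.045×10^6 × (905/998.6) = 7.578×10^4 km³ of water.
Fenik: 0.08 × 2.11×10^4 km³ × (905/998.6) = 1530 km³ of water.
Svalund: ice volume = 20.2 km² × 199 m = 4.020 km³; 0.08 × 4.020 × (905/998.6) = 0.2914 km³ of water.
Total added water ≈ 7.731×10^13 m³ over 3.70×10^14 m² → Δh = 0.209 m.

≈ 0.209 m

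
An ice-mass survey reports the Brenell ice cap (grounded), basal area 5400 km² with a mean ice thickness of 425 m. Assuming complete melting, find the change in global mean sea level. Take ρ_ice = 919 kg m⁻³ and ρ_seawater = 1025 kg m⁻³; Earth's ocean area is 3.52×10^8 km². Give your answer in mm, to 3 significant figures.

≈ 5.85 mm

Brenell: ice volume = 5400 km² × 425 m = 2295 km³; 2295 × (919/1025) = 2058 km³ of water.
Spread over 3.52×10^14 m² of ocean, Δh = 2.058×10^12 / 3.52×10^14 = 5.85×10^-3 m = 5.85 mm.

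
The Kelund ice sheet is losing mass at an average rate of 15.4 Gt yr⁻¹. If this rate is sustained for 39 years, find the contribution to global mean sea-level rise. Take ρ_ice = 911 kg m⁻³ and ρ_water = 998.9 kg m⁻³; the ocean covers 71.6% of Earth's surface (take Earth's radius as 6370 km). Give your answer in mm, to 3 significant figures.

≈ 1.65 mm

Total mass lost = 15.4 Gt/yr × 39 yr = 600.6 Gt = 6.006×10^14 kg.
ρ_w = 998.9 kg m⁻³, so water volume = 6.006×10^14 / 998.9 = 6.013×10^11 m³.
Δh = 6.013×10^11 / 3.65×10^14 = 1.65×10^-3 m = 1.65 mm.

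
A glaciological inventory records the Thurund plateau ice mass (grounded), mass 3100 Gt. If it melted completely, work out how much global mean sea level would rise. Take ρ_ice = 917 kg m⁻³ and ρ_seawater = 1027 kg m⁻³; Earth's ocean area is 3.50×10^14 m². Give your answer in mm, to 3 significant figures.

≈ 8.62 mm

Thurund: 3100 Gt = 3.100×10^15 kg; dividing by ρ_w = 1027 kg m⁻³ gives 3.019×10^12 m³ of water.
Spread over 3.50×10^14 m² of ocean, Δh = 3.019×10^12 / 3.50×10^14 = 8.62×10^-3 m = 8.62 mm.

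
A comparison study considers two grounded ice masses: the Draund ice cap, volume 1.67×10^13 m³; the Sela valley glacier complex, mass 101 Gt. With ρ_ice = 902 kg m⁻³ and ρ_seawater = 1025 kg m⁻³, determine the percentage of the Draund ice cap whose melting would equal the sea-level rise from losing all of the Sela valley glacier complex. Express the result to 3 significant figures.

≈ 0.670 %

Equal sea-level rise means equal mass of meltwater, i.e. equal mass of ice lost.
Ice mass of Sela: 1.010×10^14 kg; ice mass of Draund: 1.506×10^16 kg.
Fraction required = 1.010×10^14 / 1.506×10^16 = 6.70×10^-3 → 0.670 %.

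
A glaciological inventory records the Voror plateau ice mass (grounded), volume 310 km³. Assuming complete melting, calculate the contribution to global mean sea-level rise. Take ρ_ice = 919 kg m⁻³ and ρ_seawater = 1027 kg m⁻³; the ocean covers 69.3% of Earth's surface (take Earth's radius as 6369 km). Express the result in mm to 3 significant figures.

≈ 0.785 mm

Voror: 310 km³ × (919/1027) = 277.4 km³ of water.
Spread over 3.53×10^14 m² of ocean, Δh = 2.774×10^11 / 3.53×10^14 = 7.85×10^-4 m = 0.785 mm.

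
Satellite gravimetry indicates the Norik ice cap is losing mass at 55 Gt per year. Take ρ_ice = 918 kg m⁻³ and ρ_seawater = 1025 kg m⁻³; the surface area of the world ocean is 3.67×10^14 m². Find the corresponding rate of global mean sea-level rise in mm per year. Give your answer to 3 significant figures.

≈ 0.146 mm/yr

ρ_w = 1025 kg m⁻³. Annual water volume added = 55 Gt / ρ_w = 5.500×10^13 kg / 1025 kg m⁻³ = 5.366×10^10 m³.
Δh per year = 5.366×10^10 / 3.67×10^14 = 1.46×10^-4 m = 0.146 mm.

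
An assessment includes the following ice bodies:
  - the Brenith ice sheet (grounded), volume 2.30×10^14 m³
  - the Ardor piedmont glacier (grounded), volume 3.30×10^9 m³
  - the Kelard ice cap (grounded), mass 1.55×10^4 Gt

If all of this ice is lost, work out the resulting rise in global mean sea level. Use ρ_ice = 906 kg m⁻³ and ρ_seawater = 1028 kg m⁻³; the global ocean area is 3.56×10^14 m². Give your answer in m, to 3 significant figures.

≈ 0.612 m

Brenith: 2.30×10^14 m³ × (906/1028) = 2.027×10^14 m³ of water.
Ardor: 3.30×10^9 m³ × (906/1028) = 2.908×10^9 m³ of water.
Kelard: 1.55×10^4 Gt = 1.550×10^16 kg; dividing by ρ_w = 1028 kg m⁻³ gives 1.508×10^13 m³ of water.
Total added water ≈ 2.178×10^14 m³ over 3.56×10^14 m² → Δh = 0.612 m.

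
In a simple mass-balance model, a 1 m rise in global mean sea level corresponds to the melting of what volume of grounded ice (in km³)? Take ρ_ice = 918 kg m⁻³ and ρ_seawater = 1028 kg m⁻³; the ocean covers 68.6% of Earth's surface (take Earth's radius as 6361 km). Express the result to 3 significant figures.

≈ 3.91×10^5 km³

Required water volume = Δh × A = 1 m × 3.49×10^14 m² = 3.488×10^14 m³ = 3.488×10^5 km³.
Ice volume = water volume × ρ_w/ρ_ice = 3.488×10^5 × 1028/918 = 3.91×10^5 km³.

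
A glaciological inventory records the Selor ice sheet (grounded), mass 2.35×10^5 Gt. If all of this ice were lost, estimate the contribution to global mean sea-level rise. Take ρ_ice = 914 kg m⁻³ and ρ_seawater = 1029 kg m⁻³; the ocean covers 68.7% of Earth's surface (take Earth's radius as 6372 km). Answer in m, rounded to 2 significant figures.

Selor: 2.35×10^5 Gt = 2.350×10^17 kg; dividing by ρ_w = 1029 kg m⁻³ gives 2.284×10^14 m³ of water.
Spread over 3.51×10^14 m² of ocean, Δh = 2.284×10^14 / 3.51×10^14 = 0.652 m.

≈ 0.65 m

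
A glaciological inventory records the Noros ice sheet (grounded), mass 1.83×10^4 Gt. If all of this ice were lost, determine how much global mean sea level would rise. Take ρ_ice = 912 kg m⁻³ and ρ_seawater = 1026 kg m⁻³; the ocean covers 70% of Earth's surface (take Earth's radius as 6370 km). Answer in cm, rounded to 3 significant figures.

Noros: 1.83×10^4 Gt = 1.830×10^16 kg; dividing by ρ_w = 1026 kg m⁻³ gives 1.784×10^13 m³ of water.
Spread over 3.57×10^14 m² of ocean, Δh = 1.784×10^13 / 3.57×10^14 = 0.0500 m = 5.00 cm.

≈ 5.00 cm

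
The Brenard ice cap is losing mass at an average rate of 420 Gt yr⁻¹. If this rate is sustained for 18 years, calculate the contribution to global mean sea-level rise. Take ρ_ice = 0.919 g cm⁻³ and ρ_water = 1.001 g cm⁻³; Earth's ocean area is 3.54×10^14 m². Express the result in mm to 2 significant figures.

Total mass lost = 420 Gt/yr × 18 yr = 7560 Gt = 7.560×10^15 kg.
ρ_w = 1.001 g cm⁻³ = 1001 kg m⁻³, so water volume = 7.560×10^15 / 1001 = 7.552×10^12 m³.
Δh = 7.552×10^12 / 3.54×10^14 = 0.0213 m = 21 mm.

≈ 21 mm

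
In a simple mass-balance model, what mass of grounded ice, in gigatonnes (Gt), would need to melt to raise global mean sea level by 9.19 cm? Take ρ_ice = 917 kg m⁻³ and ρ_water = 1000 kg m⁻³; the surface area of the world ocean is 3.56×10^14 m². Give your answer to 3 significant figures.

Required water volume = Δh × A = 0.0919 m × 3.56×10^14 m² = 3.272×10^13 m³.
ρ_w = 1000 kg m⁻³, so the mass of water = 3.272×10^13 m³ × 1000 kg m⁻³ = 3.272×10^16 kg = 3.27×10^4 Gt (and the same mass of ice, by conservation).

≈ 3.27×10^4 Gt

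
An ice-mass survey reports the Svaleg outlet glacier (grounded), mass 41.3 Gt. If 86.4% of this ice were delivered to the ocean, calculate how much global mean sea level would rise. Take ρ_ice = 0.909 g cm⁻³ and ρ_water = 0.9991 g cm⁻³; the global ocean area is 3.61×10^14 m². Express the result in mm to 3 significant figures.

≈ 0.0989 mm

Svaleg: 0.864 × 41.3 Gt = 3.568×10^13 kg; dividing by ρ_w = 0.9991 g cm⁻³ = 999.1 kg m⁻³ gives 3.572×10^10 m³ of water.
Spread over 3.61×10^14 m² of ocean, Δh = 3.572×10^10 / 3.61×10^14 = 9.89×10^-5 m = 0.0989 mm.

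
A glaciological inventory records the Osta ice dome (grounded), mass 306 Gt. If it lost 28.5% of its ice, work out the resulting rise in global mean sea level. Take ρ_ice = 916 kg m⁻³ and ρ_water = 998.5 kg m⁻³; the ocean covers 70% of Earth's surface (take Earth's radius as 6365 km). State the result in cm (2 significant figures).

Osta: 0.285 × 306 Gt = 8.721×10^13 kg; dividing by ρ_w = 998.5 kg m⁻³ gives 8.734×10^10 m³ of water.
Spread over 3.56×10^14 m² of ocean, Δh = 8.734×10^10 / 3.56×10^14 = 2.45×10^-4 m = 0.025 cm.

≈ 0.025 cm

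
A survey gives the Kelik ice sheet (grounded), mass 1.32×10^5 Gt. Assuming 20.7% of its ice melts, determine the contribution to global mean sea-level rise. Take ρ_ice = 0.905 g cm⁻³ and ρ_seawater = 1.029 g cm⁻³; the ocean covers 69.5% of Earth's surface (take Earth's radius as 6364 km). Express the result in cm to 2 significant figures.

Kelik: 0.207 × 1.32×10^5 Gt = 2.732×10^16 kg; dividing by ρ_w = 1.029 g cm⁻³ = 1029 kg m⁻³ gives 2.655×10^13 m³ of water.
Spread over 3.54×10^14 m² of ocean, Δh = 2.655×10^13 / 3.54×10^14 = 0.0751 m = 7.5 cm.

≈ 7.5 cm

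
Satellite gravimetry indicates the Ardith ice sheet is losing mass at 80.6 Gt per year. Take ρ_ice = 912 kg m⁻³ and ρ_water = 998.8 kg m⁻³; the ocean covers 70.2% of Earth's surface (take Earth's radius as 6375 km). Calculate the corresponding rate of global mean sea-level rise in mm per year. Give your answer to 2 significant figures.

ρ_w = 998.8 kg m⁻³. Annual water volume added = 80.6 Gt / ρ_w = 8.060×10^13 kg / 998.8 kg m⁻³ = 8.070×10^10 m³.
Δh per year = 8.070×10^10 / 3.59×10^14 = 2.25×10^-4 m = 0.23 mm.

≈ 0.23 mm/yr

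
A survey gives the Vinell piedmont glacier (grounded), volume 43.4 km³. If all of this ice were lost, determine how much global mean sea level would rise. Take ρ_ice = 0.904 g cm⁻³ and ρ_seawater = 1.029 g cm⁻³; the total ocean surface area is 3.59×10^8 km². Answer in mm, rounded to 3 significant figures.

Vinell: 43.4 km³ × (904/1029) = 38.13 km³ of water.
Spread over 3.59×10^14 m² of ocean, Δh = 3.813×10^10 / 3.59×10^14 = 1.06×10^-4 m = 0.106 mm.

≈ 0.106 mm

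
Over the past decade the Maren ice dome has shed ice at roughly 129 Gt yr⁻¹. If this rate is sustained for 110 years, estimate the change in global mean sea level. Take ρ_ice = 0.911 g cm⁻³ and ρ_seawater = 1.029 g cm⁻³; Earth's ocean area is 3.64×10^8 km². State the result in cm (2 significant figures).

≈ 3.8 cm

Total mass lost = 129 Gt/yr × 110 yr = 1.419×10^4 Gt = 1.419×10^16 kg.
ρ_w = 1.029 g cm⁻³ = 1029 kg m⁻³, so water volume = 1.419×10^16 / 1029 = 1.379×10^13 m³.
Δh = 1.379×10^13 / 3.64×10^14 = 0.0379 m = 3.8 cm.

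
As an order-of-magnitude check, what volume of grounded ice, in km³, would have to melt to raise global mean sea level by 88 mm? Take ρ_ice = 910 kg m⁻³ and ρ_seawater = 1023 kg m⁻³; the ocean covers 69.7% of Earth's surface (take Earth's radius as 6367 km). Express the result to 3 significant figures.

Required water volume = Δh × A = 0.088 m × 3.55×10^14 m² = 3.125×10^13 m³ = 3.125×10^4 km³.
Ice volume = water volume × ρ_w/ρ_ice = 3.125×10^4 × 1023/910 = 3.51×10^4 km³.

≈ 3.51×10^4 km³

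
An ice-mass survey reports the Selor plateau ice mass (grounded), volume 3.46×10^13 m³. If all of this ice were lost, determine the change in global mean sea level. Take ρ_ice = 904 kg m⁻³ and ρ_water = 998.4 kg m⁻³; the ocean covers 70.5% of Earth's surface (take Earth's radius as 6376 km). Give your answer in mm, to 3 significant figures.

Selor: 3.46×10^13 m³ × (904/998.4) = 3.133×10^13 m³ of water.
Spread over 3.60×10^14 m² of ocean, Δh = 3.133×10^13 / 3.60×10^14 = 0.0870 m = 87.0 mm.

≈ 87.0 mm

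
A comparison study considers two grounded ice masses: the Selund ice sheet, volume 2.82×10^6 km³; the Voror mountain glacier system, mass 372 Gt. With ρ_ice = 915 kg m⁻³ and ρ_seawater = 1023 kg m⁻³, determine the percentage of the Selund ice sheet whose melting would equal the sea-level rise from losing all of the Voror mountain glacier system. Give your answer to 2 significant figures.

Equal sea-level rise means equal mass of meltwater, i.e. equal mass of ice lost.
Ice mass of Voror: 3.720×10^14 kg; ice mass of Selund: 2.580×10^18 kg.
Fraction required = 3.720×10^14 / 2.580×10^18 = 1.44×10^-4 → 0.014 %.

≈ 0.014 %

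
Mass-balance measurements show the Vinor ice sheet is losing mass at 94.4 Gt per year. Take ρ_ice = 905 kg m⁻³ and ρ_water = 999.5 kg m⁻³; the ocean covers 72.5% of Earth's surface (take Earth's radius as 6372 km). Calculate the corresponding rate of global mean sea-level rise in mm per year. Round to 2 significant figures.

ρ_w = 999.5 kg m⁻³. Annual water volume added = 94.4 Gt / ρ_w = 9.440×10^13 kg / 999.5 kg m⁻³ = 9.445×10^10 m³.
Δh per year = 9.445×10^10 / 3.70×10^14 = 2.55×10^-4 m = 0.26 mm.

≈ 0.26 mm/yr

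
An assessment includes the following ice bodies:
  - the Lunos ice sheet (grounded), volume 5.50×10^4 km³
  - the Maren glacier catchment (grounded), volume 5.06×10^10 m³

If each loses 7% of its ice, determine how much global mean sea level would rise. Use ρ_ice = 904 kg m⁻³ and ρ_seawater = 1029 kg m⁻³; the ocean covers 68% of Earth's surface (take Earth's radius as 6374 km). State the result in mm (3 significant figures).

≈ 9.75 mm

Lunos: 0.07 × 5.50×10^4 km³ × (904/1029) = 3382 km³ of water.
Maren: 0.07 × 5.06×10^10 m³ × (904/1029) = 3.112×10^9 m³ of water.
Total added water ≈ 3.385×10^12 m³ over 3.47×10^14 m² → Δh = 9.75×10^-3 m = 9.75 mm.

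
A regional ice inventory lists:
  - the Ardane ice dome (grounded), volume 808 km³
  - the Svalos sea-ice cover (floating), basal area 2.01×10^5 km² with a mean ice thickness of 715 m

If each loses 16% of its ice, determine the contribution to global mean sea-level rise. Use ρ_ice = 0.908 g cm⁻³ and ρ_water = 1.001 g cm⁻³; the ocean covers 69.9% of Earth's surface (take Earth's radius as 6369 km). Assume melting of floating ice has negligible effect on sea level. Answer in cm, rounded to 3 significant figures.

Ardane: 0.16 × 808 km³ × (908/1001) = 117.3 km³ of water.
The Svalos sea-ice cover is floating and already displaces its own weight of water, so its melt adds essentially nothing to sea level.
Total added water ≈ 1.173×10^11 m³ over 3.56×10^14 m² → Δh = 3.29×10^-4 m = 0.0329 cm.

≈ 0.0329 cm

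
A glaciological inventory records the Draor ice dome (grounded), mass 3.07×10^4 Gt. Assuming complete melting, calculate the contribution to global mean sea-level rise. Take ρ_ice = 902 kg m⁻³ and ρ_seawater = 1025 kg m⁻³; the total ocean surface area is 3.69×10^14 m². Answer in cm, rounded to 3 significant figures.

≈ 8.12 cm

Draor: 3.07×10^4 Gt = 3.070×10^16 kg; dividing by ρ_w = 1025 kg m⁻³ gives 2.995×10^13 m³ of water.
Spread over 3.69×10^14 m² of ocean, Δh = 2.995×10^13 / 3.69×10^14 = 0.0812 m = 8.12 cm.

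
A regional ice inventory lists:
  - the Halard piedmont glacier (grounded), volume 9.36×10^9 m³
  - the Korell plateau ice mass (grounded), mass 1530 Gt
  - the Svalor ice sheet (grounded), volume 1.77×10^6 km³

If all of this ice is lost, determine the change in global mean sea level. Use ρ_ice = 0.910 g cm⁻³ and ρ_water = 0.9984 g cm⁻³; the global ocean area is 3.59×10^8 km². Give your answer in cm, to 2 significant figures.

Halard: 9.36×10^9 m³ × (910/998.4) = 8.531×10^9 m³ of water.
Korell: 1530 Gt = 1.530×10^15 kg; dividing by ρ_w = 0.9984 g cm⁻³ = 998.4 kg m⁻³ gives 1.532×10^12 m³ of water.
Svalor: 1.77×10^6 km³ × (910/998.4) = 1.613×10^6 km³ of water.
Total added water ≈ 1.615×10^15 m³ over 3.59×10^14 m² → Δh = 4.50 m = 450 cm.

≈ 450 cm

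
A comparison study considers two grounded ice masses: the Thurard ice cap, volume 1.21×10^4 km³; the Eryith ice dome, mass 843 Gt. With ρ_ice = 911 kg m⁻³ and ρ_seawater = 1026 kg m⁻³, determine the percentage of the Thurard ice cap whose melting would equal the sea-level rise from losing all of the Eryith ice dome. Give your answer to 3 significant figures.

Equal sea-level rise means equal mass of meltwater, i.e. equal mass of ice lost.
Ice mass of Eryith: 8.430×10^14 kg; ice mass of Thurard: 1.102×10^16 kg.
Fraction required = 8.430×10^14 / 1.102×10^16 = 0.0765 → 7.65 %.

≈ 7.65 %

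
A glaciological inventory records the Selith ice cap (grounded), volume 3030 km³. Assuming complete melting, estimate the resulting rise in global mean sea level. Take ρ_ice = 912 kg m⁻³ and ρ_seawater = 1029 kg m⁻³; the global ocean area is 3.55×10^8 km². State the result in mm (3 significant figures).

≈ 7.56 mm

Selith: 3030 km³ × (912/1029) = 2685 km³ of water.
Spread over 3.55×10^14 m² of ocean, Δh = 2.685×10^12 / 3.55×10^14 = 7.56×10^-3 m = 7.56 mm.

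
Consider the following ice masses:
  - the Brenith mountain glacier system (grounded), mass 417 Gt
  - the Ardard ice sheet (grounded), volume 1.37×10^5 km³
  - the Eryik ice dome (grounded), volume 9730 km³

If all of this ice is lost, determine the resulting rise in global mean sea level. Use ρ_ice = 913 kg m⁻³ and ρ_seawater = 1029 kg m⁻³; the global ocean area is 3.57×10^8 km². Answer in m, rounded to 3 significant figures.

≈ 0.366 m

Brenith: 417 Gt = 4.170×10^14 kg; dividing by ρ_w = 1029 kg m⁻³ gives 4.052×10^11 m³ of water.
Ardard: 1.37×10^5 km³ × (913/1029) = 1.216×10^5 km³ of water.
Eryik: 9730 km³ × (913/1029) = 8633 km³ of water.
Total added water ≈ 1.306×10^14 m³ over 3.57×10^14 m² → Δh = 0.366 m.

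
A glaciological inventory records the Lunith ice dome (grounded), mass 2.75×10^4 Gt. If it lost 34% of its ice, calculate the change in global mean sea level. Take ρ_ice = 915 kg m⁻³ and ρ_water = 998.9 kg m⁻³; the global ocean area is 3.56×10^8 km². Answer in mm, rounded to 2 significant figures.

≈ 26 mm

Lunith: 0.34 × 2.75×10^4 Gt = 9.350×10^15 kg; dividing by ρ_w = 998.9 kg m⁻³ gives 9.360×10^12 m³ of water.
Spread over 3.56×10^14 m² of ocean, Δh = 9.360×10^12 / 3.56×10^14 = 0.0263 m = 26 mm.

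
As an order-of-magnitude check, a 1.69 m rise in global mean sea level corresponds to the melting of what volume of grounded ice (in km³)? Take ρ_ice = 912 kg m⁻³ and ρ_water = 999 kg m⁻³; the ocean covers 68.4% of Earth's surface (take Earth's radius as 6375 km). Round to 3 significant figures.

Required water volume = Δh × A = 1.69 m × 3.49×10^14 m² = 5.904×10^14 m³ = 5.904×10^5 km³.
Ice volume = water volume × ρ_w/ρ_ice = 5.904×10^5 × 999/912 = 6.47×10^5 km³.

≈ 6.47×10^5 km³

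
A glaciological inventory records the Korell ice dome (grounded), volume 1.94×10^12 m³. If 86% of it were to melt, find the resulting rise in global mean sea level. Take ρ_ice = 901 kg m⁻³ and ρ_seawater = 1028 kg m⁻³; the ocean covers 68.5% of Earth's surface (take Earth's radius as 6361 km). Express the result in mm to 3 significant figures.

≈ 4.20 mm

Korell: 0.86 × 1.94×10^12 m³ × (901/1028) = 1.462×10^12 m³ of water.
Spread over 3.48×10^14 m² of ocean, Δh = 1.462×10^12 / 3.48×10^14 = 4.20×10^-3 m = 4.20 mm.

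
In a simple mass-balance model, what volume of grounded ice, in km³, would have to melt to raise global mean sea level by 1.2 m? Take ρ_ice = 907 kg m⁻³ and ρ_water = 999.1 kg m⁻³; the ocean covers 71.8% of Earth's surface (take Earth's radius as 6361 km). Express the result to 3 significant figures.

Required water volume = Δh × A = 1.2 m × 3.65×10^14 m² = 4.381×10^14 m³ = 4.381×10^5 km³.
Ice volume = water volume × ρ_w/ρ_ice = 4.381×10^5 × 999.1/907 = 4.83×10^5 km³.

≈ 4.83×10^5 km³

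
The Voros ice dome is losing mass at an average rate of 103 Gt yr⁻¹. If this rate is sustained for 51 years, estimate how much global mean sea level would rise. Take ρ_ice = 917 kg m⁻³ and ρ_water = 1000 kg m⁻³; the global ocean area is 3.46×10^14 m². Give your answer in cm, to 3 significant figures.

Total mass lost = 103 Gt/yr × 51 yr = 5253 Gt = 5.253×10^15 kg.
ρ_w = 1000 kg m⁻³, so water volume = 5.253×10^15 / 1000 = 5.253×10^12 m³.
Δh = 5.253×10^12 / 3.46×10^14 = 0.0152 m = 1.52 cm.

≈ 1.52 cm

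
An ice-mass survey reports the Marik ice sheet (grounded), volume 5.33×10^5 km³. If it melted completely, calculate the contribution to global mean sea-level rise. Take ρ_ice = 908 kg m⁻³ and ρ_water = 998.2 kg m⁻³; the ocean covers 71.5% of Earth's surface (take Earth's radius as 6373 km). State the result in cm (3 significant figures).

≈ 133 cm

Marik: 5.33×10^5 km³ × (908/998.2) = 4.848×10^5 km³ of water.
Spread over 3.65×10^14 m² of ocean, Δh = 4.848×10^14 / 3.65×10^14 = 1.33 m = 133 cm.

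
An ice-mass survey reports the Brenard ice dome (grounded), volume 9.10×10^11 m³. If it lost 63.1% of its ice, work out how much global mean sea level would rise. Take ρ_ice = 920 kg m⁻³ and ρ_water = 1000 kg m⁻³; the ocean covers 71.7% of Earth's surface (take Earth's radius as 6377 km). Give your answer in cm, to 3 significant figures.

≈ 0.144 cm

Brenard: 0.631 × 9.10×10^11 m³ × (920/1000) = 5.283×10^11 m³ of water.
Spread over 3.66×10^14 m² of ocean, Δh = 5.283×10^11 / 3.66×10^14 = 1.44×10^-3 m = 0.144 cm.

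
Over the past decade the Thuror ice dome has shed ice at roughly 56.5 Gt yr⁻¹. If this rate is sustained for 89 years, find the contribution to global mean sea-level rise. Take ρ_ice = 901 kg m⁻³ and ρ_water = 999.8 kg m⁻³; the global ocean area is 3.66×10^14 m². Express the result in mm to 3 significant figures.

≈ 13.7 mm

Total mass lost = 56.5 Gt/yr × 89 yr = 5028 Gt = 5.028×10^15 kg.
ρ_w = 999.8 kg m⁻³, so water volume = 5.028×10^15 / 999.8 = 5.030×10^12 m³.
Δh = 5.030×10^12 / 3.66×10^14 = 0.0137 m = 13.7 mm.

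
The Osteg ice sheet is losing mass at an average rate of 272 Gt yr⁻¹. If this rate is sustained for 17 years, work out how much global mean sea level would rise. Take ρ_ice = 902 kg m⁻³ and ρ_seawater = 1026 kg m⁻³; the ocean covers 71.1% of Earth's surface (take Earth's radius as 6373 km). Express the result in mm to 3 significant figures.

≈ 12.4 mm

Total mass lost = 272 Gt/yr × 17 yr = 4624 Gt = 4.624×10^15 kg.
ρ_w = 1026 kg m⁻³, so water volume = 4.624×10^15 / 1026 = 4.507×10^12 m³.
Δh = 4.507×10^12 / 3.63×10^14 = 0.0124 m = 12.4 mm.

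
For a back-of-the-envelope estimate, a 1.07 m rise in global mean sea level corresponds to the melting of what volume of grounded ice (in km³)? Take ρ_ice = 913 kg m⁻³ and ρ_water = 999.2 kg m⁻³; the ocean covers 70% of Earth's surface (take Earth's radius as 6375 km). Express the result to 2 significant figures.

Required water volume = Δh × A = 1.07 m × 3.57×10^14 m² = 3.825×10^14 m³ = 3.825×10^5 km³.
Ice volume = water volume × ρ_w/ρ_ice = 3.825×10^5 × 999.2/913 = 4.2×10^5 km³.

≈ 4.2×10^5 km³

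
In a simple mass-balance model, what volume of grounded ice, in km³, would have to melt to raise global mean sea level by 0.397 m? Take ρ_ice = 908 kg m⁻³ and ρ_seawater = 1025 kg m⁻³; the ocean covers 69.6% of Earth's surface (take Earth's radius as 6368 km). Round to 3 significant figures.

≈ 1.59×10^5 km³

Required water volume = Δh × A = 0.397 m × 3.55×10^14 m² = 1.408×10^14 m³ = 1.408×10^5 km³.
Ice volume = water volume × ρ_w/ρ_ice = 1.408×10^5 × 1025/908 = 1.59×10^5 km³.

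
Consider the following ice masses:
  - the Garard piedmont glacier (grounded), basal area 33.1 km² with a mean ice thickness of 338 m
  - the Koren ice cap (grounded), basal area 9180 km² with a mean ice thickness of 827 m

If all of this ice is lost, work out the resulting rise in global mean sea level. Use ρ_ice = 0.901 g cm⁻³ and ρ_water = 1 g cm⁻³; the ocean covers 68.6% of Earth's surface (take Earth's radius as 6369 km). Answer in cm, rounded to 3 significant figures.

Garard: ice volume = 33.1 km² × 338 m = 11.19 km³; 11.19 × (901/1000) = 10.08 km³ of water.
Koren: ice volume = 9180 km² × 827 m = 7592 km³; 7592 × (901/1000) = 6840 km³ of water.
Total added water ≈ 6.850×10^12 m³ over 3.50×10^14 m² → Δh = 0.0196 m = 1.96 cm.

≈ 1.96 cm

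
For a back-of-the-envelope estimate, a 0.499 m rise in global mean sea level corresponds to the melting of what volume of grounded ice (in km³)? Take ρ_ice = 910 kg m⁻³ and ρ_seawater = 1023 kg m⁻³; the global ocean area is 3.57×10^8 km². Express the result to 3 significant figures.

≈ 2.00×10^5 km³

Required water volume = Δh × A = 0.499 m × 3.57×10^14 m² = 1.781×10^14 m³ = 1.781×10^5 km³.
Ice volume = water volume × ρ_w/ρ_ice = 1.781×10^5 × 1023/910 = 2.00×10^5 km³.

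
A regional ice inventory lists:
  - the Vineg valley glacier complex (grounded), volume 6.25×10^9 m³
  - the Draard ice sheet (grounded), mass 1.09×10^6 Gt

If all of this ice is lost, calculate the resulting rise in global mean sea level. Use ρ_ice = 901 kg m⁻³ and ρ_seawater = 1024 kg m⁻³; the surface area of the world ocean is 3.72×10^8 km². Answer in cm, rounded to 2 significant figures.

Vineg: 6.25×10^9 m³ × (901/1024) = 5.499×10^9 m³ of water.
Draard: 1.09×10^6 Gt = 1.090×10^18 kg; dividing by ρ_w = 1024 kg m⁻³ gives 1.064×10^15 m³ of water.
Total added water ≈ 1.064×10^15 m³ over 3.72×10^14 m² → Δh = 2.86 m = 290 cm.

≈ 290 cm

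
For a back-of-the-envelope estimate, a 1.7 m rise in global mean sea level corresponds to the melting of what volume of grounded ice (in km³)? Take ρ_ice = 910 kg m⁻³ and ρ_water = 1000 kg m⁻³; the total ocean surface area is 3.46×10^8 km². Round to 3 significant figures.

≈ 6.46×10^5 km³

Required water volume = Δh × A = 1.7 m × 3.46×10^14 m² = 5.882×10^14 m³ = 5.882×10^5 km³.
Ice volume = water volume × ρ_w/ρ_ice = 5.882×10^5 × 1000/910 = 6.46×10^5 km³.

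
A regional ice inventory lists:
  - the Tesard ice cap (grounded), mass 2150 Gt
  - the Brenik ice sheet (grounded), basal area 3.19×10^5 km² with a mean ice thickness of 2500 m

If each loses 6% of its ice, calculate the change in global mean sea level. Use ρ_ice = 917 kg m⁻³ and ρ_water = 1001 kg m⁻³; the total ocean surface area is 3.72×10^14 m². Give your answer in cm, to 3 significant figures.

≈ 11.8 cm

Tesard: 0.06 × 2150 Gt = 1.290×10^14 kg; dividing by ρ_w = 1001 kg m⁻³ gives 1.289×10^11 m³ of water.
Brenik: ice volume = 3.19×10^5 km² × 2500 m = 7.975×10^5 km³; 0.06 × 7.975×10^5 × (917/1001) = 4.383×10^4 km³ of water.
Total added water ≈ 4.396×10^13 m³ over 3.72×10^14 m² → Δh = 0.118 m = 11.8 cm.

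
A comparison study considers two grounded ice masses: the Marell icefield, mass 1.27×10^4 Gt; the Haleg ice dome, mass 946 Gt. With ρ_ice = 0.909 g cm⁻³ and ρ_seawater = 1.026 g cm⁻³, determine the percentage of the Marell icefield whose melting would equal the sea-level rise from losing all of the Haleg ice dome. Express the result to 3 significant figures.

≈ 7.45 %

Equal sea-level rise means equal mass of meltwater, i.e. equal mass of ice lost.
Ice mass of Haleg: 9.460×10^14 kg; ice mass of Marell: 1.270×10^16 kg.
Fraction required = 9.460×10^14 / 1.270×10^16 = 0.0745 → 7.45 %.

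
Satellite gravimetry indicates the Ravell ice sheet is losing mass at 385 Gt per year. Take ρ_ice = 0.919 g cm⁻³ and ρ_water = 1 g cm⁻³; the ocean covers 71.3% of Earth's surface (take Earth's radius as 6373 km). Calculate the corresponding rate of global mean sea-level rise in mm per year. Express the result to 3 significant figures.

ρ_w = 1 g cm⁻³ = 1000 kg m⁻³. Annual water volume added = 385 Gt / ρ_w = 3.850×10^14 kg / 1000 kg m⁻³ = 3.850×10^11 m³.
Δh per year = 3.850×10^11 / 3.64×10^14 = 1.06×10^-3 m = 1.06 mm.

≈ 1.06 mm/yr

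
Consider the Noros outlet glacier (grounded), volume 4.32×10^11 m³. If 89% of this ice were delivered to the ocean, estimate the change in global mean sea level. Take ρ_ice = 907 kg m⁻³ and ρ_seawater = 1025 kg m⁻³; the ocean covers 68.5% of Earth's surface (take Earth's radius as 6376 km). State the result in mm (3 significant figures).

Noros: 0.89 × 4.32×10^11 m³ × (907/1025) = 3.402×10^11 m³ of water.
Spread over 3.50×10^14 m² of ocean, Δh = 3.402×10^11 / 3.50×10^14 = 9.72×10^-4 m = 0.972 mm.

≈ 0.972 mm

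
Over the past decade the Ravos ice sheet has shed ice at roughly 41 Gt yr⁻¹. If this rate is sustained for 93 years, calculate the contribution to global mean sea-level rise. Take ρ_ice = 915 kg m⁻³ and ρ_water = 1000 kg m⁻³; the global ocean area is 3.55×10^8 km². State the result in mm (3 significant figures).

Total mass lost = 41 Gt/yr × 93 yr = 3813 Gt = 3.813×10^15 kg.
ρ_w = 1000 kg m⁻³, so water volume = 3.813×10^15 / 1000 = 3.813×10^12 m³.
Δh = 3.813×10^12 / 3.55×10^14 = 0.0107 m = 10.7 mm.

≈ 10.7 mm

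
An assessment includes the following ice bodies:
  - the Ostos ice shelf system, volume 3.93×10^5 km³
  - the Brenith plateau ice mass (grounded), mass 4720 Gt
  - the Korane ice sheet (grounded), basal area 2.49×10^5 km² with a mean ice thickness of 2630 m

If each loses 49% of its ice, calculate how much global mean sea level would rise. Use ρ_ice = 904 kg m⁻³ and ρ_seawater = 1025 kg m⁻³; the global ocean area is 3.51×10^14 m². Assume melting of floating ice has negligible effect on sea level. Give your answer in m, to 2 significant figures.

The Ostos ice shelf system is floating and already displaces its own weight of water, so its melt adds essentially nothing to sea level.
Brenith: 0.49 × 4720 Gt = 2.313×10^15 kg; dividing by ρ_w = 1025 kg m⁻³ gives 2.256×10^12 m³ of water.
Korane: ice volume = 2.49×10^5 km² × 2630 m = 6.549×10^5 km³; 0.49 × 6.549×10^5 × (904/1025) = 2.830×10^5 km³ of water.
Total added water ≈ 2.853×10^14 m³ over 3.51×10^14 m² → Δh = 0.813 m.

≈ 0.81 m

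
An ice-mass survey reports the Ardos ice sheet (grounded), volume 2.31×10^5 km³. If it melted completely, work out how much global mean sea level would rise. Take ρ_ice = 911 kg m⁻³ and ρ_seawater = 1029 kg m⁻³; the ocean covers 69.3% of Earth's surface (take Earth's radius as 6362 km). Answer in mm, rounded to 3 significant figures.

≈ 580 mm

Ardos: 2.31×10^5 km³ × (911/1029) = 2.045×10^5 km³ of water.
Spread over 3.52×10^14 m² of ocean, Δh = 2.045×10^14 / 3.52×10^14 = 0.580 m = 580 mm.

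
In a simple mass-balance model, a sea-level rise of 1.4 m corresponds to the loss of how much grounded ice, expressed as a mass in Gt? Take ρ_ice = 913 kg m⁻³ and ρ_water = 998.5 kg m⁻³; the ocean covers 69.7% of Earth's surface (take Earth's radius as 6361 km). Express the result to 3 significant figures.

≈ 4.95×10^5 Gt

Required water volume = Δh × A = 1.4 m × 3.54×10^14 m² = 4.962×10^14 m³.
ρ_w = 998.5 kg m⁻³, so the mass of water = 4.962×10^14 m³ × 998.5 kg m⁻³ = 4.954×10^17 kg = 4.95×10^5 Gt (and the same mass of ice, by conservation).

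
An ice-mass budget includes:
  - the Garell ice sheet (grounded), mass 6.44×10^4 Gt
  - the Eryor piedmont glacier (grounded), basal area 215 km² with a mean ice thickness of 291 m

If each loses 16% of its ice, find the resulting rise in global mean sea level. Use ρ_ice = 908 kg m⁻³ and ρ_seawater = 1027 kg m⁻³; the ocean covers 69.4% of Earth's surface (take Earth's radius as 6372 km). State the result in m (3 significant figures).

Garell: 0.16 × 6.44×10^4 Gt = 1.030×10^16 kg; dividing by ρ_w = 1027 kg m⁻³ gives 1.003×10^13 m³ of water.
Eryor: ice volume = 215 km² × 291 m = 62.56 km³; 0.16 × 62.56 × (908/1027) = 8.850 km³ of water.
Total added water ≈ 1.004×10^13 m³ over 3.54×10^14 m² → Δh = 0.0284 m.

≈ 0.0284 m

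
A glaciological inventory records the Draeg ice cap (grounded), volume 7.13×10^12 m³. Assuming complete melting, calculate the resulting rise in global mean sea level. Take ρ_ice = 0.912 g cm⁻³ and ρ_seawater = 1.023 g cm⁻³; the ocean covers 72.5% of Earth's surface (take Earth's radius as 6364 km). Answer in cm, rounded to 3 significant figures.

≈ 1.72 cm

Draeg: 7.13×10^12 m³ × (912/1023) = 6.356×10^12 m³ of water.
Spread over 3.69×10^14 m² of ocean, Δh = 6.356×10^12 / 3.69×10^14 = 0.0172 m = 1.72 cm.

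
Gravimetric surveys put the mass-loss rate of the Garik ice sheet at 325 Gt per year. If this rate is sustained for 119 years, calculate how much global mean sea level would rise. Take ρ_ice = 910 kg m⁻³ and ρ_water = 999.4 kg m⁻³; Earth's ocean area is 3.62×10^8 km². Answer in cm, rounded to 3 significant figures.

≈ 10.7 cm

Total mass lost = 325 Gt/yr × 119 yr = 3.868×10^4 Gt = 3.868×10^16 kg.
ρ_w = 999.4 kg m⁻³, so water volume = 3.868×10^16 / 999.4 = 3.870×10^13 m³.
Δh = 3.870×10^13 / 3.62×10^14 = 0.107 m = 10.7 cm.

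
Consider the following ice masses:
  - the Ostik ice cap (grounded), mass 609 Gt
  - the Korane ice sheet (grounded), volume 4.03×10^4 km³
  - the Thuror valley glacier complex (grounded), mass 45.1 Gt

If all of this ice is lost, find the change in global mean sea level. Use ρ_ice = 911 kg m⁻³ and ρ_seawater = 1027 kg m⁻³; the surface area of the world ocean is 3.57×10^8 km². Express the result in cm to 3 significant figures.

Ostik: 609 Gt = 6.090×10^14 kg; dividing by ρ_w = 1027 kg m⁻³ gives 5.930×10^11 m³ of water.
Korane: 4.03×10^4 km³ × (911/1027) = 3.575×10^4 km³ of water.
Thuror: 45.1 Gt = 4.510×10^13 kg; dividing by ρ_w = 1027 kg m⁻³ gives 4.391×10^10 m³ of water.
Total added water ≈ 3.639×10^13 m³ over 3.57×10^14 m² → Δh = 0.102 m = 10.2 cm.

≈ 10.2 cm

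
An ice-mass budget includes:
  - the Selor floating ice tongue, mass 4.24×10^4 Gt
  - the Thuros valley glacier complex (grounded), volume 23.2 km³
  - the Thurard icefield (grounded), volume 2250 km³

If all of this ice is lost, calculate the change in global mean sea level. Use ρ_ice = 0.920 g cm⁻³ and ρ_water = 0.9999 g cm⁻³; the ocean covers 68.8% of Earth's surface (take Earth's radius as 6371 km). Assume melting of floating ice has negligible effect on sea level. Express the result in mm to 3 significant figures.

The Selor floating ice tongue is floating and already displaces its own weight of water, so its melt adds essentially nothing to sea level.
Thuros: 23.2 km³ × (920/999.9) = 21.35 km³ of water.
Thurard: 2250 km³ × (920/999.9) = 2070 km³ of water.
Total added water ≈ 2.092×10^12 m³ over 3.51×10^14 m² → Δh = 5.96×10^-3 m = 5.96 mm.

≈ 5.96 mm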